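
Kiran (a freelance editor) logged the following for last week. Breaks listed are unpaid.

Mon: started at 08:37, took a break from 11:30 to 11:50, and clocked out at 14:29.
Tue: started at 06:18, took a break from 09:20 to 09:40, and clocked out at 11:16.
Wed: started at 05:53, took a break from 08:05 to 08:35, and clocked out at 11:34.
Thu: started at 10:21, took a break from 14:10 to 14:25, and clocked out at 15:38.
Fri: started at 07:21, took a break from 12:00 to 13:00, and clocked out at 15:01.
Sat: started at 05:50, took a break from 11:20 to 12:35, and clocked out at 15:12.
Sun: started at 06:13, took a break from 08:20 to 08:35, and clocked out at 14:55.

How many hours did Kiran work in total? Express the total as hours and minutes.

43 h 37 min

Mon: 08:37–14:29 = 5 h 52 min; less 20 min break → 5 h 32 min
Tue: 06:18–11:16 = 4 h 58 min; less 20 min break → 4 h 38 min
Wed: 05:53–11:34 = 5 h 41 min; less 30 min break → 5 h 11 min
Thu: 10:21–15:38 = 5 h 17 min; less 15 min break → 5 h 2 min
Fri: 07:21–15:01 = 7 h 40 min; less 60 min break → 6 h 40 min
Sat: 05:50–15:12 = 9 h 22 min; less 75 min break → 8 h 7 min
Sun: 06:13–14:55 = 8 h 42 min; less 15 min break → 8 h 27 min
Total: 5 h 32 min + 4 h 38 min + 5 h 11 min + 5 h 2 min + 6 h 40 min + 8 h 7 min + 8 h 27 min = 43 h 37 min.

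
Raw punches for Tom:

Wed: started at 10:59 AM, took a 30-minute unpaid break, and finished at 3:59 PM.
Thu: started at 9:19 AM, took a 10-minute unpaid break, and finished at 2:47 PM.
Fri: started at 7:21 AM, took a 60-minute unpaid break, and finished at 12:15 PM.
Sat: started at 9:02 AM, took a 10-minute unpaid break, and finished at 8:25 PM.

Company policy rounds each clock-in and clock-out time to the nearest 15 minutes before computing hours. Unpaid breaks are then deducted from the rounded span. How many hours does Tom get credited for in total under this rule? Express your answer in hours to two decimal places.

25.17 hours

Wed: in 10:59 AM→11:00 AM, out 3:59 PM→4:00 PM; 5 h 0 min − 30 min = 4 h 30 min
Thu: in 9:19 AM→9:15 AM, out 2:47 PM→2:45 PM; 5 h 30 min − 10 min = 5 h 20 min
Fri: in 7:21 AM→7:15 AM, out 12:15 PM→12:15 PM; 5 h 0 min − 60 min = 4 h 0 min
Sat: in 9:02 AM→9:00 AM, out 8:25 PM→8:30 PM; 11 h 30 min − 10 min = 11 h 20 min
Total credited: 25 h 10 min.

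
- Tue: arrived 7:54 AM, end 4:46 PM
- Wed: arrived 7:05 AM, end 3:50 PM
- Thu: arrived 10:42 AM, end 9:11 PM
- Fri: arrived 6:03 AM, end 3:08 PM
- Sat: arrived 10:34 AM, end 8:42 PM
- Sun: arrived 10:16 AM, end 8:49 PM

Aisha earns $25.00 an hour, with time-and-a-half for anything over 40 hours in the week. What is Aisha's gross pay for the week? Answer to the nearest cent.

$1670.00

Tue: 7:54 AM–4:46 PM = 8 h 52 min
Wed: 7:05 AM–3:50 PM = 8 h 45 min
Thu: 10:42 AM–9:11 PM = 10 h 29 min
Fri: 6:03 AM–3:08 PM = 9 h 5 min
Sat: 10:34 AM–8:42 PM = 10 h 8 min
Sun: 10:16 AM–8:49 PM = 10 h 33 min
Total worked: 57 h 52 min = 3472 min.
Regular 40 h 0 min = 2400 min at $25.00/h; overtime 17 h 52 min = 1072 min at $37.50/h.
Pay = (2400 × $25.00 + 1072 × $37.50) ÷ 60 = $1670.00.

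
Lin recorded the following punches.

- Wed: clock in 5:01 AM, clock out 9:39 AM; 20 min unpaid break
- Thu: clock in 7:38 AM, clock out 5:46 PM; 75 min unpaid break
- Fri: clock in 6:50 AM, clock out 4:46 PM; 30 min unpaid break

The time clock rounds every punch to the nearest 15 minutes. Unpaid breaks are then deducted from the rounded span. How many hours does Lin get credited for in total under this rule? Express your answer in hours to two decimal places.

22.67 hours

Wed: in 5:01 AM→5:00 AM, out 9:39 AM→9:45 AM; 4 h 45 min − 20 min = 4 h 25 min
Thu: in 7:38 AM→7:45 AM, out 5:46 PM→5:45 PM; 10 h 0 min − 75 min = 8 h 45 min
Fri: in 6:50 AM→6:45 AM, out 4:46 PM→4:45 PM; 10 h 0 min − 30 min = 9 h 30 min
Total credited: 22 h 40 min.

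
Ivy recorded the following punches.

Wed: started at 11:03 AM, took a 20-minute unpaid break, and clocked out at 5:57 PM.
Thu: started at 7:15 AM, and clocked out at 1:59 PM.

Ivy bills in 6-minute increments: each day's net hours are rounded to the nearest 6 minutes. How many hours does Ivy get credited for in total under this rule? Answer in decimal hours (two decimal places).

13.30 hours

Wed: 11:03 AM–5:57 PM = 6 h 54 min − 20 min = 6 h 34 min → rounds to 6 h 36 min
Thu: 7:15 AM–1:59 PM = 6 h 44 min → rounds to 6 h 42 min
Total credited: 13 h 18 min.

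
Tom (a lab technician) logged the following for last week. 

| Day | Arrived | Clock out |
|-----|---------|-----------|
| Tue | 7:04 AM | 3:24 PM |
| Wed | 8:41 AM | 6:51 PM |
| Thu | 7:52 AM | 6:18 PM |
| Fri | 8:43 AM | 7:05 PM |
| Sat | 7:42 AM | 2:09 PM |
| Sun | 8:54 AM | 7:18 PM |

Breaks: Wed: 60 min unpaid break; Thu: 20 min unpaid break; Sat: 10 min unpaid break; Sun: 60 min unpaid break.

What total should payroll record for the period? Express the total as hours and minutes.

Tue: 7:04 AM–3:24 PM = 8 h 20 min
Wed: 8:41 AM–6:51 PM = 10 h 10 min; less 60 min break → 9 h 10 min
Thu: 7:52 AM–6:18 PM = 10 h 26 min; less 20 min break → 10 h 6 min
Fri: 8:43 AM–7:05 PM = 10 h 22 min
Sat: 7:42 AM–2:09 PM = 6 h 27 min; less 10 min break → 6 h 17 min
Sun: 8:54 AM–7:18 PM = 10 h 24 min; less 60 min break → 9 h 24 min
Total: 8 h 20 min + 9 h 10 min + 10 h 6 min + 10 h 22 min + 6 h 17 min + 9 h 24 min = 53 h 39 min.

53 h 39 min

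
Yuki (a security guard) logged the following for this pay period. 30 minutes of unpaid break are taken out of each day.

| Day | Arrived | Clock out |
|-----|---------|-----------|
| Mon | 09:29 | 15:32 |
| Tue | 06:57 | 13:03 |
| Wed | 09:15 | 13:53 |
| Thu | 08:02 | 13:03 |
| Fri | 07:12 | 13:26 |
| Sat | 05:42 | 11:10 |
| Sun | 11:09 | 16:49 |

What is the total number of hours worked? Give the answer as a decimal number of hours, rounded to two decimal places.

Mon: 09:29–15:32 = 6 h 3 min; less 30 min break → 5 h 33 min
Tue: 06:57–13:03 = 6 h 6 min; less 30 min break → 5 h 36 min
Wed: 09:15–13:53 = 4 h 38 min; less 30 min break → 4 h 8 min
Thu: 08:02–13:03 = 5 h 1 min; less 30 min break → 4 h 31 min
Fri: 07:12–13:26 = 6 h 14 min; less 30 min break → 5 h 44 min
Sat: 05:42–11:10 = 5 h 28 min; less 30 min break → 4 h 58 min
Sun: 11:09–16:49 = 5 h 40 min; less 30 min break → 5 h 10 min
Total: 5 h 33 min + 5 h 36 min + 4 h 8 min + 4 h 31 min + 5 h 44 min + 4 h 58 min + 5 h 10 min = 35 h 40 min.

35.67 hours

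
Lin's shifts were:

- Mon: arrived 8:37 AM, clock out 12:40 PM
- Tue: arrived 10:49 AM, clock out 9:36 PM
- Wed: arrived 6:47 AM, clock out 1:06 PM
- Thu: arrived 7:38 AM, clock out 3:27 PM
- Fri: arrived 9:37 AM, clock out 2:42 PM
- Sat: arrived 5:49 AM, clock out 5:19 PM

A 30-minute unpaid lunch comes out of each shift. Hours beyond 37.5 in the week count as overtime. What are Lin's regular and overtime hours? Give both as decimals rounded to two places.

Mon: 8:37 AM–12:40 PM = 4 h 3 min; less 30 min break → 3 h 33 min
Tue: 10:49 AM–9:36 PM = 10 h 47 min; less 30 min break → 10 h 17 min
Wed: 6:47 AM–1:06 PM = 6 h 19 min; less 30 min break → 5 h 49 min
Thu: 7:38 AM–3:27 PM = 7 h 49 min; less 30 min break → 7 h 19 min
Fri: 9:37 AM–2:42 PM = 5 h 5 min; less 30 min break → 4 h 35 min
Sat: 5:49 AM–5:19 PM = 11 h 30 min; less 30 min break → 11 h 0 min
Total worked: 42 h 33 min = 42.55 h.
Threshold 37.5 h → overtime 5 h 3 min, regular 37 h 30 min.

Regular 37.50 hours, overtime 5.05 hours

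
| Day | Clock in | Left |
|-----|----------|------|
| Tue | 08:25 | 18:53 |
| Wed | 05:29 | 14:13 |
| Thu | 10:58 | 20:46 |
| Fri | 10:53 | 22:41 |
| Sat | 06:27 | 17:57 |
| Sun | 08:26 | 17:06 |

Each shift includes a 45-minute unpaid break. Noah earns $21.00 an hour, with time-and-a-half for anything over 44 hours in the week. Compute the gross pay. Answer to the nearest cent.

Tue: 08:25–18:53 = 10 h 28 min; less 45 min break → 9 h 43 min
Wed: 05:29–14:13 = 8 h 44 min; less 45 min break → 7 h 59 min
Thu: 10:58–20:46 = 9 h 48 min; less 45 min break → 9 h 3 min
Fri: 10:53–22:41 = 11 h 48 min; less 45 min break → 11 h 3 min
Sat: 06:27–17:57 = 11 h 30 min; less 45 min break → 10 h 45 min
Sun: 08:26–17:06 = 8 h 40 min; less 45 min break → 7 h 55 min
Total worked: 56 h 28 min = 3388 min.
Regular 44 h 0 min = 2640 min at $21.00/h; overtime 12 h 28 min = 748 min at $31.50/h.
Pay = (2640 × $21.00 + 748 × $31.50) ÷ 60 = $1316.70.

$1316.70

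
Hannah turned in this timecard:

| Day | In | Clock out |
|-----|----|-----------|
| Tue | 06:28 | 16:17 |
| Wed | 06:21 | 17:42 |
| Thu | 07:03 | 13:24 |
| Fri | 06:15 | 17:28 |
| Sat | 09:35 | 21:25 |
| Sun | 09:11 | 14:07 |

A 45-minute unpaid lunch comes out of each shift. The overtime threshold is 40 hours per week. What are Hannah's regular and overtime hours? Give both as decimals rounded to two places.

Regular 40.00 hours, overtime 11.00 hours

Tue: 06:28–16:17 = 9 h 49 min; less 45 min break → 9 h 4 min
Wed: 06:21–17:42 = 11 h 21 min; less 45 min break → 10 h 36 min
Thu: 07:03–13:24 = 6 h 21 min; less 45 min break → 5 h 36 min
Fri: 06:15–17:28 = 11 h 13 min; less 45 min break → 10 h 28 min
Sat: 09:35–21:25 = 11 h 50 min; less 45 min break → 11 h 5 min
Sun: 09:11–14:07 = 4 h 56 min; less 45 min break → 4 h 11 min
Total worked: 51 h 0 min = 51.00 h.
Threshold 40 h → overtime 11 h 0 min, regular 40 h 0 min.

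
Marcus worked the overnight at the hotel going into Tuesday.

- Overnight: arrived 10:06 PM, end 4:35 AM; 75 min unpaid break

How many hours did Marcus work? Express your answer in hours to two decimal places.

5.23 hours

Overnight: 10:06 PM → midnight = 1 h 54 min; midnight → 4:35 AM = 4 h 35 min; span 6 h 29 min; less 75 min break → 5 h 14 min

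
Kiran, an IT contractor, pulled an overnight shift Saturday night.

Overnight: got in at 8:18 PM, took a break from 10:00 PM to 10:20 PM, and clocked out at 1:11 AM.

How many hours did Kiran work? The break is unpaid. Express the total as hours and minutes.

Overnight: 8:18 PM → midnight = 3 h 42 min; midnight → 1:11 AM = 1 h 11 min; span 4 h 53 min; less 20 min break → 4 h 33 min

4 h 33 min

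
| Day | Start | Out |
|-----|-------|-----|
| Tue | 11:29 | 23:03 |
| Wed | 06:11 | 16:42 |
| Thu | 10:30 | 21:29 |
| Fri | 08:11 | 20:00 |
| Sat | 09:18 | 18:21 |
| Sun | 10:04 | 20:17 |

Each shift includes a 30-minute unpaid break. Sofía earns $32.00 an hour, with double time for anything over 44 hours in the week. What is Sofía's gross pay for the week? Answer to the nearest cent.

Tue: 11:29–23:03 = 11 h 34 min; less 30 min break → 11 h 4 min
Wed: 06:11–16:42 = 10 h 31 min; less 30 min break → 10 h 1 min
Thu: 10:30–21:29 = 10 h 59 min; less 30 min break → 10 h 29 min
Fri: 08:11–20:00 = 11 h 49 min; less 30 min break → 11 h 19 min
Sat: 09:18–18:21 = 9 h 3 min; less 30 min break → 8 h 33 min
Sun: 10:04–20:17 = 10 h 13 min; less 30 min break → 9 h 43 min
Total worked: 61 h 9 min = 3669 min.
Regular 44 h 0 min = 2640 min at $32.00/h; overtime 17 h 9 min = 1029 min at $64.00/h.
Pay = (2640 × $32.00 + 1029 × $64.00) ÷ 60 = $2505.60.

$2505.60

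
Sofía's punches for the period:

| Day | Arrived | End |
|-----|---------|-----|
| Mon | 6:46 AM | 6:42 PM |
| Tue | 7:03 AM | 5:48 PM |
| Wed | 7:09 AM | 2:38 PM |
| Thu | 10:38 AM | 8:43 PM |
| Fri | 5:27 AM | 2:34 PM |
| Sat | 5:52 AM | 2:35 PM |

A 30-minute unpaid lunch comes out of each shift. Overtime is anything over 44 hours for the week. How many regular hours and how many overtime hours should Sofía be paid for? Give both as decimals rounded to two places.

Regular 44.00 hours, overtime 11.08 hours

Mon: 6:46 AM–6:42 PM = 11 h 56 min; less 30 min break → 11 h 26 min
Tue: 7:03 AM–5:48 PM = 10 h 45 min; less 30 min break → 10 h 15 min
Wed: 7:09 AM–2:38 PM = 7 h 29 min; less 30 min break → 6 h 59 min
Thu: 10:38 AM–8:43 PM = 10 h 5 min; less 30 min break → 9 h 35 min
Fri: 5:27 AM–2:34 PM = 9 h 7 min; less 30 min break → 8 h 37 min
Sat: 5:52 AM–2:35 PM = 8 h 43 min; less 30 min break → 8 h 13 min
Total worked: 55 h 5 min = 55.08 h.
Threshold 44 h → overtime 11 h 5 min, regular 44 h 0 min.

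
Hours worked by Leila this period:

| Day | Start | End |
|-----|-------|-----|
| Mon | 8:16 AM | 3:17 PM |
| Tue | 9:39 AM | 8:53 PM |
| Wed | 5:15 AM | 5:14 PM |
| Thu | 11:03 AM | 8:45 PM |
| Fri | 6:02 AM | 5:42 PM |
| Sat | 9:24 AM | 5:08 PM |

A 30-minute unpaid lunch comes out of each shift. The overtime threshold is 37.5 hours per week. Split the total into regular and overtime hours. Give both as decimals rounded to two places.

Mon: 8:16 AM–3:17 PM = 7 h 1 min; less 30 min break → 6 h 31 min
Tue: 9:39 AM–8:53 PM = 11 h 14 min; less 30 min break → 10 h 44 min
Wed: 5:15 AM–5:14 PM = 11 h 59 min; less 30 min break → 11 h 29 min
Thu: 11:03 AM–8:45 PM = 9 h 42 min; less 30 min break → 9 h 12 min
Fri: 6:02 AM–5:42 PM = 11 h 40 min; less 30 min break → 11 h 10 min
Sat: 9:24 AM–5:08 PM = 7 h 44 min; less 30 min break → 7 h 14 min
Total worked: 56 h 20 min = 56.33 h.
Threshold 37.5 h → overtime 18 h 50 min, regular 37 h 30 min.

Regular 37.50 hours, overtime 18.83 hours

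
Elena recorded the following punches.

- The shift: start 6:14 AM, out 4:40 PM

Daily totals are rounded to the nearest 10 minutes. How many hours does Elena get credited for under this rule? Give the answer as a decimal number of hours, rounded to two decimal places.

10.50 hours

The shift: 6:14 AM–4:40 PM = 10 h 26 min → rounds to 10 h 30 min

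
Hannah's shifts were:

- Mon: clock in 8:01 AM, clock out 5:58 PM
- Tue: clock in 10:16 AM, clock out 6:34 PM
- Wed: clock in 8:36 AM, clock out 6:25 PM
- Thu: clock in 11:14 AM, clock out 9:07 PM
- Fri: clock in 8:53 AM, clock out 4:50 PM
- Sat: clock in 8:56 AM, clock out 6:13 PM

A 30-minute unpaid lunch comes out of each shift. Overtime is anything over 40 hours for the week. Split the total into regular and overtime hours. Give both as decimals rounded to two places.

Regular 40.00 hours, overtime 12.18 hours

Mon: 8:01 AM–5:58 PM = 9 h 57 min; less 30 min break → 9 h 27 min
Tue: 10:16 AM–6:34 PM = 8 h 18 min; less 30 min break → 7 h 48 min
Wed: 8:36 AM–6:25 PM = 9 h 49 min; less 30 min break → 9 h 19 min
Thu: 11:14 AM–9:07 PM = 9 h 53 min; less 30 min break → 9 h 23 min
Fri: 8:53 AM–4:50 PM = 7 h 57 min; less 30 min break → 7 h 27 min
Sat: 8:56 AM–6:13 PM = 9 h 17 min; less 30 min break → 8 h 47 min
Total worked: 52 h 11 min = 52.18 h.
Threshold 40 h → overtime 12 h 11 min, regular 40 h 0 min.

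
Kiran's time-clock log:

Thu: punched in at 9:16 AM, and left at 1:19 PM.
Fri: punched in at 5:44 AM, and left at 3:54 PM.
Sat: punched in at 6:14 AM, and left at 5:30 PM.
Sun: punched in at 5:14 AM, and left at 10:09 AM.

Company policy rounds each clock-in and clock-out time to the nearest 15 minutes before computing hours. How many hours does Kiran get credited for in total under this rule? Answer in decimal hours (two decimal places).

30.50 hours

Thu: in 9:16 AM→9:15 AM, out 1:19 PM→1:15 PM; 4 h 0 min
Fri: in 5:44 AM→5:45 AM, out 3:54 PM→4:00 PM; 10 h 15 min
Sat: in 6:14 AM→6:15 AM, out 5:30 PM→5:30 PM; 11 h 15 min
Sun: in 5:14 AM→5:15 AM, out 10:09 AM→10:15 AM; 5 h 0 min
Total credited: 30 h 30 min.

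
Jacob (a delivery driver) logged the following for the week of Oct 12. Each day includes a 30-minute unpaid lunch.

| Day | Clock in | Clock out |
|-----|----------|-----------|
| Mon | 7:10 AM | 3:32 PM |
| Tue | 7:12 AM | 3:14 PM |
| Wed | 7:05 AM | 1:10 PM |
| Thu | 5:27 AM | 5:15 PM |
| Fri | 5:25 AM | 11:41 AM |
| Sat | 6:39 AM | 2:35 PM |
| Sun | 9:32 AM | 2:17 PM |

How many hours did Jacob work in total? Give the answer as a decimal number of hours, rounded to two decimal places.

49.73 hours

Mon: 7:10 AM–3:32 PM = 8 h 22 min; less 30 min break → 7 h 52 min
Tue: 7:12 AM–3:14 PM = 8 h 2 min; less 30 min break → 7 h 32 min
Wed: 7:05 AM–1:10 PM = 6 h 5 min; less 30 min break → 5 h 35 min
Thu: 5:27 AM–5:15 PM = 11 h 48 min; less 30 min break → 11 h 18 min
Fri: 5:25 AM–11:41 AM = 6 h 16 min; less 30 min break → 5 h 46 min
Sat: 6:39 AM–2:35 PM = 7 h 56 min; less 30 min break → 7 h 26 min
Sun: 9:32 AM–2:17 PM = 4 h 45 min; less 30 min break → 4 h 15 min
Total: 7 h 52 min + 7 h 32 min + 5 h 35 min + 11 h 18 min + 5 h 46 min + 7 h 26 min + 4 h 15 min = 49 h 44 min.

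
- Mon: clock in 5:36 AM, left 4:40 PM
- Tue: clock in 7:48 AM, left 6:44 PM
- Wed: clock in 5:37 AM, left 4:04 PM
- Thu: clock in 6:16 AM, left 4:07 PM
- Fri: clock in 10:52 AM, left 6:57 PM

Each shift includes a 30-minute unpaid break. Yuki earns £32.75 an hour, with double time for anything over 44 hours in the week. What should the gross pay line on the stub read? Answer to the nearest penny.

Mon: 5:36 AM–4:40 PM = 11 h 4 min; less 30 min break → 10 h 34 min
Tue: 7:48 AM–6:44 PM = 10 h 56 min; less 30 min break → 10 h 26 min
Wed: 5:37 AM–4:04 PM = 10 h 27 min; less 30 min break → 9 h 57 min
Thu: 6:16 AM–4:07 PM = 9 h 51 min; less 30 min break → 9 h 21 min
Fri: 10:52 AM–6:57 PM = 8 h 5 min; less 30 min break → 7 h 35 min
Total worked: 47 h 53 min = 2873 min.
Regular 44 h 0 min = 2640 min at £32.75/h; overtime 3 h 53 min = 233 min at £65.50/h.
Pay = (2640 × £32.75 + 233 × £65.50) ÷ 60 = £1695.36.

£1695.36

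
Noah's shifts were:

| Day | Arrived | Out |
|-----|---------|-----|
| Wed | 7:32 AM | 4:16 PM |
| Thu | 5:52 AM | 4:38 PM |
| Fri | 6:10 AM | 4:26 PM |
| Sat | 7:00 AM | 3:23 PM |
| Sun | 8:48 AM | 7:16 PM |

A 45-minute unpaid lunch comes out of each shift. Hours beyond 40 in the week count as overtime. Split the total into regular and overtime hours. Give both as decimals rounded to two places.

Wed: 7:32 AM–4:16 PM = 8 h 44 min; less 45 min break → 7 h 59 min
Thu: 5:52 AM–4:38 PM = 10 h 46 min; less 45 min break → 10 h 1 min
Fri: 6:10 AM–4:26 PM = 10 h 16 min; less 45 min break → 9 h 31 min
Sat: 7:00 AM–3:23 PM = 8 h 23 min; less 45 min break → 7 h 38 min
Sun: 8:48 AM–7:16 PM = 10 h 28 min; less 45 min break → 9 h 43 min
Total worked: 44 h 52 min = 44.87 h.
Threshold 40 h → overtime 4 h 52 min, regular 40 h 0 min.

Regular 40.00 hours, overtime 4.87 hours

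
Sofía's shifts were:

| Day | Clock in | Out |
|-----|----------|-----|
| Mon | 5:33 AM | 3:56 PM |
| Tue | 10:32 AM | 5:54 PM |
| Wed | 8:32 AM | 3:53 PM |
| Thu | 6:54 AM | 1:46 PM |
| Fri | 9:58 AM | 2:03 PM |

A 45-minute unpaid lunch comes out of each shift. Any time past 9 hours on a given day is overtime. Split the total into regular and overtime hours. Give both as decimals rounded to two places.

Regular 31.67 hours, overtime 0.63 hours

Mon: 5:33 AM–3:56 PM = 10 h 23 min; less 45 min break → 9 h 38 min
Tue: 10:32 AM–5:54 PM = 7 h 22 min; less 45 min break → 6 h 37 min
Wed: 8:32 AM–3:53 PM = 7 h 21 min; less 45 min break → 6 h 36 min
Thu: 6:54 AM–1:46 PM = 6 h 52 min; less 45 min break → 6 h 7 min
Fri: 9:58 AM–2:03 PM = 4 h 5 min; less 45 min break → 3 h 20 min
Mon reg 9 h 0 min / OT 0 h 38 min; Tue reg 6 h 37 min / OT 0 h 0 min; Wed reg 6 h 36 min / OT 0 h 0 min; Thu reg 6 h 7 min / OT 0 h 0 min; Fri reg 3 h 20 min / OT 0 h 0 min.
Totals: regular 31 h 40 min, overtime 0 h 38 min.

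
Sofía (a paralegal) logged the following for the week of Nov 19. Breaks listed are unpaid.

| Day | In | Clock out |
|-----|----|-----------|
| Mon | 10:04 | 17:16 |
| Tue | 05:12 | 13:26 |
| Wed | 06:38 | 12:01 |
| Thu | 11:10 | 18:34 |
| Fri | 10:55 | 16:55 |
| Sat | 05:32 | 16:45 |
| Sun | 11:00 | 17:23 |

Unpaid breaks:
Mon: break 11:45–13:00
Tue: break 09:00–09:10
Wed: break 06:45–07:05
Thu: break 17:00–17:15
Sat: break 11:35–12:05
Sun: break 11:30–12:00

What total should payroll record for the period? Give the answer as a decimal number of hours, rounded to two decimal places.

Mon: 10:04–17:16 = 7 h 12 min; less 75 min break → 5 h 57 min
Tue: 05:12–13:26 = 8 h 14 min; less 10 min break → 8 h 4 min
Wed: 06:38–12:01 = 5 h 23 min; less 20 min break → 5 h 3 min
Thu: 11:10–18:34 = 7 h 24 min; less 15 min break → 7 h 9 min
Fri: 10:55–16:55 = 6 h 0 min
Sat: 05:32–16:45 = 11 h 13 min; less 30 min break → 10 h 43 min
Sun: 11:00–17:23 = 6 h 23 min; less 30 min break → 5 h 53 min
Total: 5 h 57 min + 8 h 4 min + 5 h 3 min + 7 h 9 min + 6 h 0 min + 10 h 43 min + 5 h 53 min = 48 h 49 min.

48.82 hours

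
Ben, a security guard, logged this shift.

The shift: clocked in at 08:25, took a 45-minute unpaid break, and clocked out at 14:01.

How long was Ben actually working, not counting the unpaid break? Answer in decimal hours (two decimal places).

The shift: 08:25–14:01 = 5 h 36 min; less 45 min break → 4 h 51 min

4.85 hours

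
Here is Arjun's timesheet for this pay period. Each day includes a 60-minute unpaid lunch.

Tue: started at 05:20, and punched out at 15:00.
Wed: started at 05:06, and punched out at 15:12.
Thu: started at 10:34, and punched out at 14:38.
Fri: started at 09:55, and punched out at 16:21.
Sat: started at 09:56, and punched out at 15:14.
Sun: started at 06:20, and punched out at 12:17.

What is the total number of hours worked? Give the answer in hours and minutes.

Tue: 05:20–15:00 = 9 h 40 min; less 60 min break → 8 h 40 min
Wed: 05:06–15:12 = 10 h 6 min; less 60 min break → 9 h 6 min
Thu: 10:34–14:38 = 4 h 4 min; less 60 min break → 3 h 4 min
Fri: 09:55–16:21 = 6 h 26 min; less 60 min break → 5 h 26 min
Sat: 09:56–15:14 = 5 h 18 min; less 60 min break → 4 h 18 min
Sun: 06:20–12:17 = 5 h 57 min; less 60 min break → 4 h 57 min
Total: 8 h 40 min + 9 h 6 min + 3 h 4 min + 5 h 26 min + 4 h 18 min + 4 h 57 min = 35 h 31 min.

35 h 31 min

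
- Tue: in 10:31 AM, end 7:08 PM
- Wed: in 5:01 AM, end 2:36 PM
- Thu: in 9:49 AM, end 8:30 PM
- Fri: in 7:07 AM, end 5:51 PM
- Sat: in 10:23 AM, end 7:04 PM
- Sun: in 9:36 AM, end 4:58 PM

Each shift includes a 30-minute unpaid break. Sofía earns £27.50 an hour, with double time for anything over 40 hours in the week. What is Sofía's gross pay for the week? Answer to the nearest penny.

Tue: 10:31 AM–7:08 PM = 8 h 37 min; less 30 min break → 8 h 7 min
Wed: 5:01 AM–2:36 PM = 9 h 35 min; less 30 min break → 9 h 5 min
Thu: 9:49 AM–8:30 PM = 10 h 41 min; less 30 min break → 10 h 11 min
Fri: 7:07 AM–5:51 PM = 10 h 44 min; less 30 min break → 10 h 14 min
Sat: 10:23 AM–7:04 PM = 8 h 41 min; less 30 min break → 8 h 11 min
Sun: 9:36 AM–4:58 PM = 7 h 22 min; less 30 min break → 6 h 52 min
Total worked: 52 h 40 min = 3160 min.
Regular 40 h 0 min = 2400 min at £27.50/h; overtime 12 h 40 min = 760 min at £55.00/h.
Pay = (2400 × £27.50 + 760 × £55.00) ÷ 60 = £1796.67.

£1796.67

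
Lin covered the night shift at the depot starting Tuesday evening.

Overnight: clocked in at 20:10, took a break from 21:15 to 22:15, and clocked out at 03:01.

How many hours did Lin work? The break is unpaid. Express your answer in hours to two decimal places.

5.85 hours

Overnight: 20:10 → midnight = 3 h 50 min; midnight → 03:01 = 3 h 1 min; span 6 h 51 min; less 60 min break → 5 h 51 min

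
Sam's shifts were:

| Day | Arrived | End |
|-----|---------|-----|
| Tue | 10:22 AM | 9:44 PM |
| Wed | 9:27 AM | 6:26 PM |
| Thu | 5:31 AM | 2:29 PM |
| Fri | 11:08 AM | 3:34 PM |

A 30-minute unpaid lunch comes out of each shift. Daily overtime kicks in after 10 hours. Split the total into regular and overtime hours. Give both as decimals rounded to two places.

Regular 30.88 hours, overtime 0.87 hours

Tue: 10:22 AM–9:44 PM = 11 h 22 min; less 30 min break → 10 h 52 min
Wed: 9:27 AM–6:26 PM = 8 h 59 min; less 30 min break → 8 h 29 min
Thu: 5:31 AM–2:29 PM = 8 h 58 min; less 30 min break → 8 h 28 min
Fri: 11:08 AM–3:34 PM = 4 h 26 min; less 30 min break → 3 h 56 min
Tue reg 10 h 0 min / OT 0 h 52 min; Wed reg 8 h 29 min / OT 0 h 0 min; Thu reg 8 h 28 min / OT 0 h 0 min; Fri reg 3 h 56 min / OT 0 h 0 min.
Totals: regular 30 h 53 min, overtime 0 h 52 min.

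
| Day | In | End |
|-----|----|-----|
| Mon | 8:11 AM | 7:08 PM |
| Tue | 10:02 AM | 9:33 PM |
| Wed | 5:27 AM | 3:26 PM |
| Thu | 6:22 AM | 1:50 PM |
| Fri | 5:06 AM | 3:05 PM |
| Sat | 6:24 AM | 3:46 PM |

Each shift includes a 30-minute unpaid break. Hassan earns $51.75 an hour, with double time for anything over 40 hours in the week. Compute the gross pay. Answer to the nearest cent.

$3753.60

Mon: 8:11 AM–7:08 PM = 10 h 57 min; less 30 min break → 10 h 27 min
Tue: 10:02 AM–9:33 PM = 11 h 31 min; less 30 min break → 11 h 1 min
Wed: 5:27 AM–3:26 PM = 9 h 59 min; less 30 min break → 9 h 29 min
Thu: 6:22 AM–1:50 PM = 7 h 28 min; less 30 min break → 6 h 58 min
Fri: 5:06 AM–3:05 PM = 9 h 59 min; less 30 min break → 9 h 29 min
Sat: 6:24 AM–3:46 PM = 9 h 22 min; less 30 min break → 8 h 52 min
Total worked: 56 h 16 min = 3376 min.
Regular 40 h 0 min = 2400 min at $51.75/h; overtime 16 h 16 min = 976 min at $103.50/h.
Pay = (2400 × $51.75 + 976 × $103.50) ÷ 60 = $3753.60.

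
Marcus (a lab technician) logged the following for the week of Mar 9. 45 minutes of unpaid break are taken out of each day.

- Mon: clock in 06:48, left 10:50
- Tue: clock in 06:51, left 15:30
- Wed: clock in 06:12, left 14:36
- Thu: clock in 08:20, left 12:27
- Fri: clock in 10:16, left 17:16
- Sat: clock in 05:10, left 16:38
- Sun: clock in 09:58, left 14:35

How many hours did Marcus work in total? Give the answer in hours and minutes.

43 h 2 min

Mon: 06:48–10:50 = 4 h 2 min; less 45 min break → 3 h 17 min
Tue: 06:51–15:30 = 8 h 39 min; less 45 min break → 7 h 54 min
Wed: 06:12–14:36 = 8 h 24 min; less 45 min break → 7 h 39 min
Thu: 08:20–12:27 = 4 h 7 min; less 45 min break → 3 h 22 min
Fri: 10:16–17:16 = 7 h 0 min; less 45 min break → 6 h 15 min
Sat: 05:10–16:38 = 11 h 28 min; less 45 min break → 10 h 43 min
Sun: 09:58–14:35 = 4 h 37 min; less 45 min break → 3 h 52 min
Total: 3 h 17 min + 7 h 54 min + 7 h 39 min + 3 h 22 min + 6 h 15 min + 10 h 43 min + 3 h 52 min = 43 h 2 min.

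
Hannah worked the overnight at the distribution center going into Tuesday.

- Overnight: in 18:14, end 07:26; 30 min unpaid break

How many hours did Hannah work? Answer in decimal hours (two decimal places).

Overnight: 18:14 → midnight = 5 h 46 min; midnight → 07:26 = 7 h 26 min; span 13 h 12 min; less 30 min break → 12 h 42 min

12.70 hours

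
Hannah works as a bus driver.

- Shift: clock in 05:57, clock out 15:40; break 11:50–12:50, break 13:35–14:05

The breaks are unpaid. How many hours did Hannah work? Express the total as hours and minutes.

8 h 13 min

Shift: 05:57–15:40 = 9 h 43 min; less 90 min break → 8 h 13 min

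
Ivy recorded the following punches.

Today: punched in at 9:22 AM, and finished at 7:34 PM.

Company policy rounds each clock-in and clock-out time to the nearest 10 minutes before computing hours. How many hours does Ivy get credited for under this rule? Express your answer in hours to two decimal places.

10.17 hours

Today: in 9:22 AM→9:20 AM, out 7:34 PM→7:30 PM; 10 h 10 min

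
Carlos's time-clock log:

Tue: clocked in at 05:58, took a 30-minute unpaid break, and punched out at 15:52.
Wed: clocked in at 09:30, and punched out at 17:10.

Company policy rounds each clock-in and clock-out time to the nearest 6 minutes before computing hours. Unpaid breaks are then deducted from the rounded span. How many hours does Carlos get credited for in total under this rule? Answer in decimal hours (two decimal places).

17.10 hours

Tue: in 05:58→06:00, out 15:52→15:54; 9 h 54 min − 30 min = 9 h 24 min
Wed: in 09:30→09:30, out 17:10→17:12; 7 h 42 min
Total credited: 17 h 6 min.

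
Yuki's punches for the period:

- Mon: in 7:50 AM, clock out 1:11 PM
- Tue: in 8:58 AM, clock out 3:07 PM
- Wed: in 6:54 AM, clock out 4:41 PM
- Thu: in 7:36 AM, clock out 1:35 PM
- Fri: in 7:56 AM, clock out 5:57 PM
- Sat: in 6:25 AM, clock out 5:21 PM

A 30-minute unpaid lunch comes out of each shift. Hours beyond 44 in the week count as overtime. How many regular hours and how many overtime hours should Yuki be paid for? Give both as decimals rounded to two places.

Regular 44.00 hours, overtime 1.22 hours

Mon: 7:50 AM–1:11 PM = 5 h 21 min; less 30 min break → 4 h 51 min
Tue: 8:58 AM–3:07 PM = 6 h 9 min; less 30 min break → 5 h 39 min
Wed: 6:54 AM–4:41 PM = 9 h 47 min; less 30 min break → 9 h 17 min
Thu: 7:36 AM–1:35 PM = 5 h 59 min; less 30 min break → 5 h 29 min
Fri: 7:56 AM–5:57 PM = 10 h 1 min; less 30 min break → 9 h 31 min
Sat: 6:25 AM–5:21 PM = 10 h 56 min; less 30 min break → 10 h 26 min
Total worked: 45 h 13 min = 45.22 h.
Threshold 44 h → overtime 1 h 13 min, regular 44 h 0 min.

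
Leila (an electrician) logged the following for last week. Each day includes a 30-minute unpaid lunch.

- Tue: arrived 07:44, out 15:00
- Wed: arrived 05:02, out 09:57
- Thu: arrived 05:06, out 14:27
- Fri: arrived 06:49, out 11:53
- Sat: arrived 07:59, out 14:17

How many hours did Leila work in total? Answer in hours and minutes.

30 h 24 min

Tue: 07:44–15:00 = 7 h 16 min; less 30 min break → 6 h 46 min
Wed: 05:02–09:57 = 4 h 55 min; less 30 min break → 4 h 25 min
Thu: 05:06–14:27 = 9 h 21 min; less 30 min break → 8 h 51 min
Fri: 06:49–11:53 = 5 h 4 min; less 30 min break → 4 h 34 min
Sat: 07:59–14:17 = 6 h 18 min; less 30 min break → 5 h 48 min
Total: 6 h 46 min + 4 h 25 min + 8 h 51 min + 4 h 34 min + 5 h 48 min = 30 h 24 min.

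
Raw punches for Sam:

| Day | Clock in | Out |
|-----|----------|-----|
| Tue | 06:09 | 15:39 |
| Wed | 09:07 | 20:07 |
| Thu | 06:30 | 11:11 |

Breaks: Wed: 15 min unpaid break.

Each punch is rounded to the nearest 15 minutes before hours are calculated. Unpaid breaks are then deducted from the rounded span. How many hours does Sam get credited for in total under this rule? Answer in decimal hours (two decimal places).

25.00 hours

Tue: in 06:09→06:15, out 15:39→15:45; 9 h 30 min
Wed: in 09:07→09:00, out 20:07→20:00; 11 h 0 min − 15 min = 10 h 45 min
Thu: in 06:30→06:30, out 11:11→11:15; 4 h 45 min
Total credited: 25 h 0 min.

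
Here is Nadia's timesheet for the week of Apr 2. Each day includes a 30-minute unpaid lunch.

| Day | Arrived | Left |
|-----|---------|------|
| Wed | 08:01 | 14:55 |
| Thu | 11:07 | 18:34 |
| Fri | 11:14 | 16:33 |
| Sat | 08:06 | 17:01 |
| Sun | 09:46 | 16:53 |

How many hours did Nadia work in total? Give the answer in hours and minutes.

33 h 12 min

Wed: 08:01–14:55 = 6 h 54 min; less 30 min break → 6 h 24 min
Thu: 11:07–18:34 = 7 h 27 min; less 30 min break → 6 h 57 min
Fri: 11:14–16:33 = 5 h 19 min; less 30 min break → 4 h 49 min
Sat: 08:06–17:01 = 8 h 55 min; less 30 min break → 8 h 25 min
Sun: 09:46–16:53 = 7 h 7 min; less 30 min break → 6 h 37 min
Total: 6 h 24 min + 6 h 57 min + 4 h 49 min + 8 h 25 min + 6 h 37 min = 33 h 12 min.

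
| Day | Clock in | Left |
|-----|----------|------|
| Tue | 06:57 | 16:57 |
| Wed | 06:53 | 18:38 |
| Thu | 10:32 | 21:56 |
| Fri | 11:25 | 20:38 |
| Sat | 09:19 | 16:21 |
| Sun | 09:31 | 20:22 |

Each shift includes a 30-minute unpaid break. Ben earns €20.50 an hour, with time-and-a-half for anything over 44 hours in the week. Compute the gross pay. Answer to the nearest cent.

€1309.44

Tue: 06:57–16:57 = 10 h 0 min; less 30 min break → 9 h 30 min
Wed: 06:53–18:38 = 11 h 45 min; less 30 min break → 11 h 15 min
Thu: 10:32–21:56 = 11 h 24 min; less 30 min break → 10 h 54 min
Fri: 11:25–20:38 = 9 h 13 min; less 30 min break → 8 h 43 min
Sat: 09:19–16:21 = 7 h 2 min; less 30 min break → 6 h 32 min
Sun: 09:31–20:22 = 10 h 51 min; less 30 min break → 10 h 21 min
Total worked: 57 h 15 min = 3435 min.
Regular 44 h 0 min = 2640 min at €20.50/h; overtime 13 h 15 min = 795 min at €30.75/h.
Pay = (2640 × €20.50 + 795 × €30.75) ÷ 60 = €1309.44.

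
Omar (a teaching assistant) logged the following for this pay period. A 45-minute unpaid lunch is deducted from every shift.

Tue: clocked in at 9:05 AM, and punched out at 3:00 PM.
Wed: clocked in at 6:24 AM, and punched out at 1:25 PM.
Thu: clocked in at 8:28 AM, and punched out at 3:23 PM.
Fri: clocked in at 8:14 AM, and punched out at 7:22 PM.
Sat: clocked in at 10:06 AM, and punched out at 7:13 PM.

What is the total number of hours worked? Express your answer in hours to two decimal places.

Tue: 9:05 AM–3:00 PM = 5 h 55 min; less 45 min break → 5 h 10 min
Wed: 6:24 AM–1:25 PM = 7 h 1 min; less 45 min break → 6 h 16 min
Thu: 8:28 AM–3:23 PM = 6 h 55 min; less 45 min break → 6 h 10 min
Fri: 8:14 AM–7:22 PM = 11 h 8 min; less 45 min break → 10 h 23 min
Sat: 10:06 AM–7:13 PM = 9 h 7 min; less 45 min break → 8 h 22 min
Total: 5 h 10 min + 6 h 16 min + 6 h 10 min + 10 h 23 min + 8 h 22 min = 36 h 21 min.

36.35 hours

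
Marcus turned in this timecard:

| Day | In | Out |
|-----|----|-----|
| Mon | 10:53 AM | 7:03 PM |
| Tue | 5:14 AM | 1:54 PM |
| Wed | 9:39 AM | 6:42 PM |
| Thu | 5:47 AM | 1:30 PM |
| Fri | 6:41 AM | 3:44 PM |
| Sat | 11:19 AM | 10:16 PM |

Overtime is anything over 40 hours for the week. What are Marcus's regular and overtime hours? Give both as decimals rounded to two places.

Mon: 10:53 AM–7:03 PM = 8 h 10 min
Tue: 5:14 AM–1:54 PM = 8 h 40 min
Wed: 9:39 AM–6:42 PM = 9 h 3 min
Thu: 5:47 AM–1:30 PM = 7 h 43 min
Fri: 6:41 AM–3:44 PM = 9 h 3 min
Sat: 11:19 AM–10:16 PM = 10 h 57 min
Total worked: 53 h 36 min = 53.60 h.
Threshold 40 h → overtime 13 h 36 min, regular 40 h 0 min.

Regular 40.00 hours, overtime 13.60 hours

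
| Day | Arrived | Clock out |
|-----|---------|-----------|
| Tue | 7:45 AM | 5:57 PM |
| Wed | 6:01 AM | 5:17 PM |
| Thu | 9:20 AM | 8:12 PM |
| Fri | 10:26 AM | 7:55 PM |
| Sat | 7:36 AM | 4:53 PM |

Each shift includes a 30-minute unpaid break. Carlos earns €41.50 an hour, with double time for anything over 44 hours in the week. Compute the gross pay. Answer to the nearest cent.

€2207.80

Tue: 7:45 AM–5:57 PM = 10 h 12 min; less 30 min break → 9 h 42 min
Wed: 6:01 AM–5:17 PM = 11 h 16 min; less 30 min break → 10 h 46 min
Thu: 9:20 AM–8:12 PM = 10 h 52 min; less 30 min break → 10 h 22 min
Fri: 10:26 AM–7:55 PM = 9 h 29 min; less 30 min break → 8 h 59 min
Sat: 7:36 AM–4:53 PM = 9 h 17 min; less 30 min break → 8 h 47 min
Total worked: 48 h 36 min = 2916 min.
Regular 44 h 0 min = 2640 min at €41.50/h; overtime 4 h 36 min = 276 min at €83.00/h.
Pay = (2640 × €41.50 + 276 × €83.00) ÷ 60 = €2207.80.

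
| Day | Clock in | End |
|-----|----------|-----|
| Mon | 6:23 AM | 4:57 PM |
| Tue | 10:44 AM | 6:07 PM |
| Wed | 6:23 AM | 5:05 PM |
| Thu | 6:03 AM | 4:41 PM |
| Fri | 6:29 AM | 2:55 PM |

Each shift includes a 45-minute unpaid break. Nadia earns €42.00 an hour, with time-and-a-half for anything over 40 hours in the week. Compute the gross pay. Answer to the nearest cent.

Mon: 6:23 AM–4:57 PM = 10 h 34 min; less 45 min break → 9 h 49 min
Tue: 10:44 AM–6:07 PM = 7 h 23 min; less 45 min break → 6 h 38 min
Wed: 6:23 AM–5:05 PM = 10 h 42 min; less 45 min break → 9 h 57 min
Thu: 6:03 AM–4:41 PM = 10 h 38 min; less 45 min break → 9 h 53 min
Fri: 6:29 AM–2:55 PM = 8 h 26 min; less 45 min break → 7 h 41 min
Total worked: 43 h 58 min = 2638 min.
Regular 40 h 0 min = 2400 min at €42.00/h; overtime 3 h 58 min = 238 min at €63.00/h.
Pay = (2400 × €42.00 + 238 × €63.00) ÷ 60 = €1929.90.

€1929.90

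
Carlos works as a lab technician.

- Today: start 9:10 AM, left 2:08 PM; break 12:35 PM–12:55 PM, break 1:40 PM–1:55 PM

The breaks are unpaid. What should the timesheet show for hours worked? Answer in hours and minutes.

4 h 23 min

Today: 9:10 AM–2:08 PM = 4 h 58 min; less 35 min break → 4 h 23 min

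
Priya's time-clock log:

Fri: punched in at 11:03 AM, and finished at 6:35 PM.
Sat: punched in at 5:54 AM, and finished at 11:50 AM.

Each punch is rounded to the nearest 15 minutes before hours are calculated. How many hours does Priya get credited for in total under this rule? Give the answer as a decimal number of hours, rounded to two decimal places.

13.25 hours

Fri: in 11:03 AM→11:00 AM, out 6:35 PM→6:30 PM; 7 h 30 min
Sat: in 5:54 AM→6:00 AM, out 11:50 AM→11:45 AM; 5 h 45 min
Total credited: 13 h 15 min.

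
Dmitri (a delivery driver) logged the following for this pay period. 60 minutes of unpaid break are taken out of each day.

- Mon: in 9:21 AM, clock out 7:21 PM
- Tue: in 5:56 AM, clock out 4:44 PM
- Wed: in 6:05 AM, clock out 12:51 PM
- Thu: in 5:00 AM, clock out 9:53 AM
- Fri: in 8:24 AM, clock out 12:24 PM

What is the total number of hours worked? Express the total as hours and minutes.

Mon: 9:21 AM–7:21 PM = 10 h 0 min; less 60 min break → 9 h 0 min
Tue: 5:56 AM–4:44 PM = 10 h 48 min; less 60 min break → 9 h 48 min
Wed: 6:05 AM–12:51 PM = 6 h 46 min; less 60 min break → 5 h 46 min
Thu: 5:00 AM–9:53 AM = 4 h 53 min; less 60 min break → 3 h 53 min
Fri: 8:24 AM–12:24 PM = 4 h 0 min; less 60 min break → 3 h 0 min
Total: 9 h 0 min + 9 h 48 min + 5 h 46 min + 3 h 53 min + 3 h 0 min = 31 h 27 min.

31 h 27 min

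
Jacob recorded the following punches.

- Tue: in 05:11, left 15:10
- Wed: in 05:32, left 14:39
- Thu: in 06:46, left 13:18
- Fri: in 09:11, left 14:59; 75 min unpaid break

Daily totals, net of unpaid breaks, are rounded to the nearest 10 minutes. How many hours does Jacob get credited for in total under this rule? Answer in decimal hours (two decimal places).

30.17 hours

Tue: 05:11–15:10 = 9 h 59 min → rounds to 10 h 0 min
Wed: 05:32–14:39 = 9 h 7 min → rounds to 9 h 10 min
Thu: 06:46–13:18 = 6 h 32 min → rounds to 6 h 30 min
Fri: 09:11–14:59 = 5 h 48 min − 75 min = 4 h 33 min → rounds to 4 h 30 min
Total credited: 30 h 10 min.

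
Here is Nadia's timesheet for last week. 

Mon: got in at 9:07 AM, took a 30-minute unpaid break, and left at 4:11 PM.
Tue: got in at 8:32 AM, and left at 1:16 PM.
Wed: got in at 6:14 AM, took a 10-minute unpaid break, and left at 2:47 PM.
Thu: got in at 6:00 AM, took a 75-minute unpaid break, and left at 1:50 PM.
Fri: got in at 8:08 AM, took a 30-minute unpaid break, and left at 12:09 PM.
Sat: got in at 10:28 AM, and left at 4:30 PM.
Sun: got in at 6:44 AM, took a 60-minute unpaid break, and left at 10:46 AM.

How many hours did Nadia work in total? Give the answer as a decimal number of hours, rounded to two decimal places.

38.85 hours

Mon: 9:07 AM–4:11 PM = 7 h 4 min; less 30 min break → 6 h 34 min
Tue: 8:32 AM–1:16 PM = 4 h 44 min
Wed: 6:14 AM–2:47 PM = 8 h 33 min; less 10 min break → 8 h 23 min
Thu: 6:00 AM–1:50 PM = 7 h 50 min; less 75 min break → 6 h 35 min
Fri: 8:08 AM–12:09 PM = 4 h 1 min; less 30 min break → 3 h 31 min
Sat: 10:28 AM–4:30 PM = 6 h 2 min
Sun: 6:44 AM–10:46 AM = 4 h 2 min; less 60 min break → 3 h 2 min
Total: 6 h 34 min + 4 h 44 min + 8 h 23 min + 6 h 35 min + 3 h 31 min + 6 h 2 min + 3 h 2 min = 38 h 51 min.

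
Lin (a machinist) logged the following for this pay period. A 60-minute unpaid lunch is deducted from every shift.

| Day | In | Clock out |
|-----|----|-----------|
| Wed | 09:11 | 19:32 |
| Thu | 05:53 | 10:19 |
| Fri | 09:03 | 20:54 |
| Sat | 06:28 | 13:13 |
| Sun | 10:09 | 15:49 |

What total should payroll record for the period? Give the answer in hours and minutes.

Wed: 09:11–19:32 = 10 h 21 min; less 60 min break → 9 h 21 min
Thu: 05:53–10:19 = 4 h 26 min; less 60 min break → 3 h 26 min
Fri: 09:03–20:54 = 11 h 51 min; less 60 min break → 10 h 51 min
Sat: 06:28–13:13 = 6 h 45 min; less 60 min break → 5 h 45 min
Sun: 10:09–15:49 = 5 h 40 min; less 60 min break → 4 h 40 min
Total: 9 h 21 min + 3 h 26 min + 10 h 51 min + 5 h 45 min + 4 h 40 min = 34 h 3 min.

34 h 3 min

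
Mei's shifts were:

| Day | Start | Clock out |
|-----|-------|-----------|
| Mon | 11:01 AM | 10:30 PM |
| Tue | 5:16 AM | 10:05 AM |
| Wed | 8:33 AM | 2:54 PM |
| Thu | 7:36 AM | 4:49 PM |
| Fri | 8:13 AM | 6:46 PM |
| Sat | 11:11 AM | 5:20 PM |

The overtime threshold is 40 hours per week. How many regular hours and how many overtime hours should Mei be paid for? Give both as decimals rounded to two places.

Mon: 11:01 AM–10:30 PM = 11 h 29 min
Tue: 5:16 AM–10:05 AM = 4 h 49 min
Wed: 8:33 AM–2:54 PM = 6 h 21 min
Thu: 7:36 AM–4:49 PM = 9 h 13 min
Fri: 8:13 AM–6:46 PM = 10 h 33 min
Sat: 11:11 AM–5:20 PM = 6 h 9 min
Total worked: 48 h 34 min = 48.57 h.
Threshold 40 h → overtime 8 h 34 min, regular 40 h 0 min.

Regular 40.00 hours, overtime 8.57 hours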